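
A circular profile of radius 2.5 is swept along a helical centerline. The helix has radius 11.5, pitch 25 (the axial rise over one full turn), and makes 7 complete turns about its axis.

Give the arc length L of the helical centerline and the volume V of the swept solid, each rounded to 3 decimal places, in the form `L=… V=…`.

2πR = 2π·11.5 = 72.256631
per-turn = √(72.256631² + 25²) = √(5221.0207 + 625) = √5846.0207 = 76.459275
L = 7 × 76.459275 = 535.214925
V = π·2.5² × L = 19.634954 × 535.214925 = 10508.920473

L=535.215 V=10508.920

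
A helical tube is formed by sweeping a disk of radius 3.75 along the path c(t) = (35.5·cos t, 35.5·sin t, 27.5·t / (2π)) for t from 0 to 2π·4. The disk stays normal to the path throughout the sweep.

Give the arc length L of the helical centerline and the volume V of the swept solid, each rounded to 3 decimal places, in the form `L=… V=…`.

2πR = 2π·35.5 = 223.053078
per-turn = √(223.053078² + 27.5²) = √(49752.6758 + 756.25) = √50508.9258 = 224.741909
L = 4 × 224.741909 = 898.967637
V = π·3.75² × L = 44.178647 × 898.967637 = 39715.173627

L=898.968 V=39715.174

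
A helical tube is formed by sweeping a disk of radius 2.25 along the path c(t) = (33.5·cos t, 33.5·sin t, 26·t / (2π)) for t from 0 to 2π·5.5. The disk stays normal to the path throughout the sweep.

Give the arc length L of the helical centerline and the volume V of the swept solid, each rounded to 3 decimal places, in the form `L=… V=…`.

L=1166.475 V=18551.989

2πR = 2π·33.5 = 210.486708
per-turn = √(210.486708² + 26²) = √(44304.6542 + 676) = √44980.6542 = 212.086431
L = 5.5 × 212.086431 = 1166.475370
V = π·2.25² × L = 15.904313 × 1166.475370 = 18551.989164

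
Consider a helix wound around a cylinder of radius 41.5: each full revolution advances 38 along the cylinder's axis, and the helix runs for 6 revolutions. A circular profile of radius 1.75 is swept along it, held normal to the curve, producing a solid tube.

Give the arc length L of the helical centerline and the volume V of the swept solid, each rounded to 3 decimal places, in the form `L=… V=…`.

2πR = 2π·41.5 = 260.752190
per-turn = √(260.752190² + 38²) = √(67991.7047 + 1444) = √69435.7047 = 263.506555
L = 6 × 263.506555 = 1581.039332
V = π·1.75² × L = 9.621128 × 1581.039332 = 15211.381000

L=1581.039 V=15211.381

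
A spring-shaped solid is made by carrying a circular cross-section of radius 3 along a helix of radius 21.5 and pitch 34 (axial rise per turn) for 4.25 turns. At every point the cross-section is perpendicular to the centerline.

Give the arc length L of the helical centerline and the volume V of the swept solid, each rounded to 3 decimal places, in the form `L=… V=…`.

L=592.031 V=16739.289

2πR = 2π·21.5 = 135.088484
per-turn = √(135.088484² + 34²) = √(18248.8985 + 1156) = √19404.8985 = 139.301466
L = 4.25 × 139.301466 = 592.031232
V = π·3² × L = 28.274334 × 592.031232 = 16739.288726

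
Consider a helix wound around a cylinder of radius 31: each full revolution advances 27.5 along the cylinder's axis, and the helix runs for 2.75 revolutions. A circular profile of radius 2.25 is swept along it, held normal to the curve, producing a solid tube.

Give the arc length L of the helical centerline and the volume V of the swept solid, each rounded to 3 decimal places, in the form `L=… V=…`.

L=540.954 V=8603.498

2πR = 2π·31 = 194.778745
per-turn = √(194.778745² + 27.5²) = √(37938.7593 + 756.25) = √38695.0093 = 196.710471
L = 2.75 × 196.710471 = 540.953795
V = π·2.25² × L = 15.904313 × 540.953795 = 8603.498366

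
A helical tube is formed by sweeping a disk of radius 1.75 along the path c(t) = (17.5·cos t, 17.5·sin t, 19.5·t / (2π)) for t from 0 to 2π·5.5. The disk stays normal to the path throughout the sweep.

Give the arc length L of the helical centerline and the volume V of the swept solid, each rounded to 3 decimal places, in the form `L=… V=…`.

2πR = 2π·17.5 = 109.955743
per-turn = √(109.955743² + 19.5²) = √(12090.2654 + 380.25) = √12470.5154 = 111.671462
L = 5.5 × 111.671462 = 614.193040
V = π·1.75² × L = 9.621128 × 614.193040 = 5909.229550

L=614.193 V=5909.230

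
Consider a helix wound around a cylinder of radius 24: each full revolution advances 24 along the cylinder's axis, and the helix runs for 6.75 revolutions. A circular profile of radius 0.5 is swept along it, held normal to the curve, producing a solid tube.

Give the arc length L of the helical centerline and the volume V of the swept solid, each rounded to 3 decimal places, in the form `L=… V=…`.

2πR = 2π·24 = 150.796447
per-turn = √(150.796447² + 24²) = √(22739.5685 + 576) = √23315.5685 = 152.694363
L = 6.75 × 152.694363 = 1030.686951
V = π·0.5² × L = 0.785398 × 1030.686951 = 809.499639

L=1030.687 V=809.500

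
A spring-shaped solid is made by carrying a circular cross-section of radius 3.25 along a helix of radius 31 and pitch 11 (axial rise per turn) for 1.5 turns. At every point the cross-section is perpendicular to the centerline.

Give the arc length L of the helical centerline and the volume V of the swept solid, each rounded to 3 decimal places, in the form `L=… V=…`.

L=292.634 V=9710.484

2πR = 2π·31 = 194.778745
per-turn = √(194.778745² + 11²) = √(37938.7593 + 121) = √38059.7593 = 195.089106
L = 1.5 × 195.089106 = 292.633659
V = π·3.25² × L = 33.183072 × 292.633659 = 9710.483899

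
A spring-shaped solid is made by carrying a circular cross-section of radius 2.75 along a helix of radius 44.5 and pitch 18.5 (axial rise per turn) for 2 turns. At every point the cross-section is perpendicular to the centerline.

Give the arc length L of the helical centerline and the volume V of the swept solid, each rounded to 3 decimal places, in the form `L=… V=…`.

2πR = 2π·44.5 = 279.601746
per-turn = √(279.601746² + 18.5²) = √(78177.1365 + 342.25) = √78519.3865 = 280.213109
L = 2 × 280.213109 = 560.426218
V = π·2.75² × L = 23.758294 × 560.426218 = 13314.771101

L=560.426 V=13314.771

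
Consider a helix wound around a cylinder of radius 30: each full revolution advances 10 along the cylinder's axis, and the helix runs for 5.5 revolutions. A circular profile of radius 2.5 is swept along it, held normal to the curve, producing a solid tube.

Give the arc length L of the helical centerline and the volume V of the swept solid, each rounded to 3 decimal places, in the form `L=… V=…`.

2πR = 2π·30 = 188.495559
per-turn = √(188.495559² + 10²) = √(35530.5758 + 100) = √35630.5758 = 188.760631
L = 5.5 × 188.760631 = 1038.183471
V = π·2.5² × L = 19.634954 × 1038.183471 = 20384.684783

L=1038.183 V=20384.685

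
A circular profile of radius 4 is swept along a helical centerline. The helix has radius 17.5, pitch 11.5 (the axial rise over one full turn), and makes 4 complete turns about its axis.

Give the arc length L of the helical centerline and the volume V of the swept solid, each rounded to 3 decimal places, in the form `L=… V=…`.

2πR = 2π·17.5 = 109.955743
per-turn = √(109.955743² + 11.5²) = √(12090.2654 + 132.25) = √12222.5154 = 110.555486
L = 4 × 110.555486 = 442.221942
V = π·4² × L = 50.265482 × 442.221942 = 22228.499284

L=442.222 V=22228.499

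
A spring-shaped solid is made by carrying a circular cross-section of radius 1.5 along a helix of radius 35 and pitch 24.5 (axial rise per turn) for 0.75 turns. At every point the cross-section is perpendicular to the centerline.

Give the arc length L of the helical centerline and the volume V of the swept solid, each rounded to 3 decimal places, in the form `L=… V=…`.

L=165.954 V=1173.060

2πR = 2π·35 = 219.911486
per-turn = √(219.911486² + 24.5²) = √(48361.0616 + 600.25) = √48961.3116 = 221.272031
L = 0.75 × 221.272031 = 165.954023
V = π·1.5² × L = 7.068583 × 165.954023 = 1173.059864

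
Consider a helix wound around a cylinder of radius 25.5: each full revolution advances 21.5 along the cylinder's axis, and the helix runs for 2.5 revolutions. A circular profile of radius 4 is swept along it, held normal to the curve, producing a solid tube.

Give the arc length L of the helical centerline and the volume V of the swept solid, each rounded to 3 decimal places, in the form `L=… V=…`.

L=404.143 V=20314.459

2πR = 2π·25.5 = 160.221225
per-turn = √(160.221225² + 21.5²) = √(25670.8410 + 462.25) = √26133.0910 = 161.657326
L = 2.5 × 161.657326 = 404.143315
V = π·4² × L = 50.265482 × 404.143315 = 20314.458710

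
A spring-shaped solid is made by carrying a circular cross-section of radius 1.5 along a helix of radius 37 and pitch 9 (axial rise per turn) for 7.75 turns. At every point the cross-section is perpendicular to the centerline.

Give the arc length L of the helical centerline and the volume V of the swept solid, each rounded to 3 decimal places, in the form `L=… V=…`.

2πR = 2π·37 = 232.477856
per-turn = √(232.477856² + 9²) = √(54045.9537 + 81) = √54126.9537 = 232.652001
L = 7.75 × 232.652001 = 1803.053010
V = π·1.5² × L = 7.068583 × 1803.053010 = 12745.030703

L=1803.053 V=12745.031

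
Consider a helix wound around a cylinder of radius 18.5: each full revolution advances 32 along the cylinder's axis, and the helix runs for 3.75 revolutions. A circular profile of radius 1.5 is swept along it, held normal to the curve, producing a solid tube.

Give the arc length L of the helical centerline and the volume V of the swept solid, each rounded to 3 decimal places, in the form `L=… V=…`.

2πR = 2π·18.5 = 116.238928
per-turn = √(116.238928² + 32²) = √(13511.4884 + 1024) = √14535.4884 = 120.563213
L = 3.75 × 120.563213 = 452.112050
V = π·1.5² × L = 7.068583 × 452.112050 = 3195.791765

L=452.112 V=3195.792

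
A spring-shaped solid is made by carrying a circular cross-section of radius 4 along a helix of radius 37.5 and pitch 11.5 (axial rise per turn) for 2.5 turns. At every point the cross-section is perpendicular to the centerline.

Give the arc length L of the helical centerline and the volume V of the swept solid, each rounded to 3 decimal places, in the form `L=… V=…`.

L=589.750 V=29644.059

2πR = 2π·37.5 = 235.619449
per-turn = √(235.619449² + 11.5²) = √(55516.5248 + 132.25) = √55648.7748 = 235.899925
L = 2.5 × 235.899925 = 589.749813
V = π·4² × L = 50.265482 × 589.749813 = 29644.058892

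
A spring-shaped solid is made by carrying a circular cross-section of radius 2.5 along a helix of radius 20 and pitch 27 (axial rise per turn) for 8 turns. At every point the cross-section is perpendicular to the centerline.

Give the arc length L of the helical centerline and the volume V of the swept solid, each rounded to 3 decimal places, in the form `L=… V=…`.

2πR = 2π·20 = 125.663706
per-turn = √(125.663706² + 27²) = √(15791.3670 + 729) = √16520.3670 = 128.531580
L = 8 × 128.531580 = 1028.252640
V = π·2.5² × L = 19.634954 × 1028.252640 = 20189.693365

L=1028.253 V=20189.693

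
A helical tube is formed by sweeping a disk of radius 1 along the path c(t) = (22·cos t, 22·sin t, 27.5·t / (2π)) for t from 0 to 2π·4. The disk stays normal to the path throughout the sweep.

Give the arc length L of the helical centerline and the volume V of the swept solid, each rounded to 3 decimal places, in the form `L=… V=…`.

2πR = 2π·22 = 138.230077
per-turn = √(138.230077² + 27.5²) = √(19107.5541 + 756.25) = √19863.8041 = 140.939009
L = 4 × 140.939009 = 563.756034
V = π·1² × L = 3.141593 × 563.756034 = 1771.091815

L=563.756 V=1771.092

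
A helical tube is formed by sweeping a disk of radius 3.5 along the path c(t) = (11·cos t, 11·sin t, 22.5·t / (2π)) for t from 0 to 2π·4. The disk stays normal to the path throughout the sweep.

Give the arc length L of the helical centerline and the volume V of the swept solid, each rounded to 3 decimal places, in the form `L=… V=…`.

L=290.741 V=11189.017

2πR = 2π·11 = 69.115038
per-turn = √(69.115038² + 22.5²) = √(4776.8885 + 506.25) = √5283.1385 = 72.685202
L = 4 × 72.685202 = 290.740806
V = π·3.5² × L = 38.484510 × 290.740806 = 11189.017472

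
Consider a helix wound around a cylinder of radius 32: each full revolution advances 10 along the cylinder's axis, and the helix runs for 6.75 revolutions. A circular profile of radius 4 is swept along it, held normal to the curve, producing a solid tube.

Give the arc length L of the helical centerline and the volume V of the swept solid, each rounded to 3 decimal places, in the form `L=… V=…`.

L=1358.846 V=68303.029

2πR = 2π·32 = 201.061930
per-turn = √(201.061930² + 10²) = √(40425.8996 + 100) = √40525.8996 = 201.310456
L = 6.75 × 201.310456 = 1358.845577
V = π·4² × L = 50.265482 × 1358.845577 = 68303.028506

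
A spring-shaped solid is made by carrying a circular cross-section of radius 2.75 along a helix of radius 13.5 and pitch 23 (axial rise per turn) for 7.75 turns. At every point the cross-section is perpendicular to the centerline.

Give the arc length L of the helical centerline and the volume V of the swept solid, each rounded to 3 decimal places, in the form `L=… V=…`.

2πR = 2π·13.5 = 84.823002
per-turn = √(84.823002² + 23²) = √(7194.9416 + 529) = √7723.9416 = 87.885958
L = 7.75 × 87.885958 = 681.116174
V = π·2.75² × L = 23.758294 × 681.116174 = 16182.158618

L=681.116 V=16182.159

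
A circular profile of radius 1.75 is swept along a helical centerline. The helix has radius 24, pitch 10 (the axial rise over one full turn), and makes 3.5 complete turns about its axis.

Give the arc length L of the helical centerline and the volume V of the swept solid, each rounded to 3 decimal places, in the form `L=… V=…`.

L=528.947 V=5089.065

2πR = 2π·24 = 150.796447
per-turn = √(150.796447² + 10²) = √(22739.5685 + 100) = √22839.5685 = 151.127656
L = 3.5 × 151.127656 = 528.946798
V = π·1.75² × L = 9.621128 × 528.946798 = 5089.064581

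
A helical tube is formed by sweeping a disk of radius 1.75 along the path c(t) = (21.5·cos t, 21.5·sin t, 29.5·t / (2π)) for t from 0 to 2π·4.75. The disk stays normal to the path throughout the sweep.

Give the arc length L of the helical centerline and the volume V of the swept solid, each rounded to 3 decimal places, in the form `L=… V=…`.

2πR = 2π·21.5 = 135.088484
per-turn = √(135.088484² + 29.5²) = √(18248.8985 + 870.25) = √19119.1485 = 138.272009
L = 4.75 × 138.272009 = 656.792044
V = π·1.75² × L = 9.621128 × 656.792044 = 6319.079996

L=656.792 V=6319.080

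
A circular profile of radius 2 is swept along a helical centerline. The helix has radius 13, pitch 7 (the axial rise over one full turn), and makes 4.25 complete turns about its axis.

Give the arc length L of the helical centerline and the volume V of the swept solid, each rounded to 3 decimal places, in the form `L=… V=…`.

L=348.418 V=4378.355

2πR = 2π·13 = 81.681409
per-turn = √(81.681409² + 7²) = √(6671.8526 + 49) = √6720.8526 = 81.980806
L = 4.25 × 81.980806 = 348.418426
V = π·2² × L = 12.566371 × 348.418426 = 4378.355071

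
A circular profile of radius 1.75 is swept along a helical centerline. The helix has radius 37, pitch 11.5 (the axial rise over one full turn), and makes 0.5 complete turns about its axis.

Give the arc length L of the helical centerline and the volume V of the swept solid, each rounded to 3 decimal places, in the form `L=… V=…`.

L=116.381 V=1119.717

2πR = 2π·37 = 232.477856
per-turn = √(232.477856² + 11.5²) = √(54045.9537 + 132.25) = √54178.2037 = 232.762118
L = 0.5 × 232.762118 = 116.381059
V = π·1.75² × L = 9.621128 × 116.381059 = 1119.717009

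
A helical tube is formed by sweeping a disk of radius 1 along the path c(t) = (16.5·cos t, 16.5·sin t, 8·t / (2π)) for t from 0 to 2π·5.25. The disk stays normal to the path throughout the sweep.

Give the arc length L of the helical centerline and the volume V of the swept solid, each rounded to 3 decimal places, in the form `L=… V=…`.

2πR = 2π·16.5 = 103.672558
per-turn = √(103.672558² + 8²) = √(10747.9992 + 64) = √10811.9992 = 103.980764
L = 5.25 × 103.980764 = 545.899009
V = π·1² × L = 3.141593 × 545.899009 = 1714.992315

L=545.899 V=1714.992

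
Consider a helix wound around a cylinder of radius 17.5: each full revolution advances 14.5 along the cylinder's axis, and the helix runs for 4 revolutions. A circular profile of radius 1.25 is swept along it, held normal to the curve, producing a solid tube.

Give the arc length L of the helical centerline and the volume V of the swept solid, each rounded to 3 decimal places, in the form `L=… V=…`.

L=443.631 V=2177.667

2πR = 2π·17.5 = 109.955743
per-turn = √(109.955743² + 14.5²) = √(12090.2654 + 210.25) = √12300.5154 = 110.907689
L = 4 × 110.907689 = 443.630754
V = π·1.25² × L = 4.908739 × 443.630754 = 2177.667373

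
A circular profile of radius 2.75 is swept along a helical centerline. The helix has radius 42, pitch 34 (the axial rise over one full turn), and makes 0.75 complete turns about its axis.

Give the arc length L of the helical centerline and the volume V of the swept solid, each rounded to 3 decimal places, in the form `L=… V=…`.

2πR = 2π·42 = 263.893783
per-turn = √(263.893783² + 34²) = √(69639.9287 + 1156) = √70795.9287 = 266.075043
L = 0.75 × 266.075043 = 199.556282
V = π·2.75² × L = 23.758294 × 199.556282 = 4741.116917

L=199.556 V=4741.117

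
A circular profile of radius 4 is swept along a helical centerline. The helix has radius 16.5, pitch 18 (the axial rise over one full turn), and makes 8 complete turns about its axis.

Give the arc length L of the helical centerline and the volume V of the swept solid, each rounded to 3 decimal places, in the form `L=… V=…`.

L=841.789 V=42312.907

2πR = 2π·16.5 = 103.672558
per-turn = √(103.672558² + 18²) = √(10747.9992 + 324) = √11071.9992 = 105.223568
L = 8 × 105.223568 = 841.788541
V = π·4² × L = 50.265482 × 841.788541 = 42312.907158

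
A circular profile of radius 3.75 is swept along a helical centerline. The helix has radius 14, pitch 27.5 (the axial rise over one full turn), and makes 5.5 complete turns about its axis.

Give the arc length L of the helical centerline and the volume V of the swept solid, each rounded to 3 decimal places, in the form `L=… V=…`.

L=506.897 V=22394.003

2πR = 2π·14 = 87.964594
per-turn = √(87.964594² + 27.5²) = √(7737.7699 + 756.25) = √8494.0199 = 92.163007
L = 5.5 × 92.163007 = 506.896538
V = π·3.75² × L = 44.178647 × 506.896538 = 22394.003072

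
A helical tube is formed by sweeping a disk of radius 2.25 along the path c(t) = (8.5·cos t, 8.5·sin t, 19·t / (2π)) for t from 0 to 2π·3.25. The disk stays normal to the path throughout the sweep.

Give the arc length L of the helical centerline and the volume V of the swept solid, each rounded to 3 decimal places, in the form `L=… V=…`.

2πR = 2π·8.5 = 53.407075
per-turn = √(53.407075² + 19²) = √(2852.3157 + 361) = √3213.3157 = 56.686115
L = 3.25 × 56.686115 = 184.229875
V = π·2.25² × L = 15.904313 × 184.229875 = 2930.049558

L=184.230 V=2930.050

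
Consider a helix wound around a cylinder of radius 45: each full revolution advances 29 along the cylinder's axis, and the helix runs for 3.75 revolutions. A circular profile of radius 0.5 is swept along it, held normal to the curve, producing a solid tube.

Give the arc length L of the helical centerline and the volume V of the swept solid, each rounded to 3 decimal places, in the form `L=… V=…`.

L=1065.850 V=837.117

2πR = 2π·45 = 282.743339
per-turn = √(282.743339² + 29²) = √(79943.7956 + 841) = √80784.7956 = 284.226662
L = 3.75 × 284.226662 = 1065.849984
V = π·0.5² × L = 0.785398 × 1065.849984 = 837.116620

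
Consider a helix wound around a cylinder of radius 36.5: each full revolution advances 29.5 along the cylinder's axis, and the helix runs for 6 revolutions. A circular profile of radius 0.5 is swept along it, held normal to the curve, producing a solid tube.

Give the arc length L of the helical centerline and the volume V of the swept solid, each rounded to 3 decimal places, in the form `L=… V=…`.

2πR = 2π·36.5 = 229.336264
per-turn = √(229.336264² + 29.5²) = √(52595.1219 + 870.25) = √53465.3719 = 231.225803
L = 6 × 231.225803 = 1387.354816
V = π·0.5² × L = 0.785398 × 1387.354816 = 1089.625925

L=1387.355 V=1089.626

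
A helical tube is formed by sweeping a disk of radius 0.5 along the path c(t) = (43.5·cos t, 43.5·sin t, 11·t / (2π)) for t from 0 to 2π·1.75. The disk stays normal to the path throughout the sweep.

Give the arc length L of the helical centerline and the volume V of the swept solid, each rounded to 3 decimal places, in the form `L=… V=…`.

L=478.695 V=375.966

2πR = 2π·43.5 = 273.318561
per-turn = √(273.318561² + 11²) = √(74703.0357 + 121) = √74824.0357 = 273.539825
L = 1.75 × 273.539825 = 478.694693
V = π·0.5² × L = 0.785398 × 478.694693 = 375.965933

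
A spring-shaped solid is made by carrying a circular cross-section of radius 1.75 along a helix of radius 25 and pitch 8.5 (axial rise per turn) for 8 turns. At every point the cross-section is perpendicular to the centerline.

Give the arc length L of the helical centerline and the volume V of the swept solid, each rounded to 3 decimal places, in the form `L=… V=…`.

L=1258.476 V=12107.954

2πR = 2π·25 = 157.079633
per-turn = √(157.079633² + 8.5²) = √(24674.0110 + 72.25) = √24746.2610 = 157.309443
L = 8 × 157.309443 = 1258.475548
V = π·1.75² × L = 9.621128 × 1258.475548 = 12107.953702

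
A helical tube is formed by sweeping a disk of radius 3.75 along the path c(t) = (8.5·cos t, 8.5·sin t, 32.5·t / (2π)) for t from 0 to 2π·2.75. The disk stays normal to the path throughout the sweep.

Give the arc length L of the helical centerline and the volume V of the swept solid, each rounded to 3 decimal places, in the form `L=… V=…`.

2πR = 2π·8.5 = 53.407075
per-turn = √(53.407075² + 32.5²) = √(2852.3157 + 1056.25) = √3908.5657 = 62.518523
L = 2.75 × 62.518523 = 171.925937
V = π·3.75² × L = 44.178647 × 171.925937 = 7595.455238

L=171.926 V=7595.455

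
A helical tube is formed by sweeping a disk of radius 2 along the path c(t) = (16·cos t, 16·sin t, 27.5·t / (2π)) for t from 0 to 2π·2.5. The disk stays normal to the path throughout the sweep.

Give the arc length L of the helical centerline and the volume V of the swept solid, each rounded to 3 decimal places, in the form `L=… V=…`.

2πR = 2π·16 = 100.530965
per-turn = √(100.530965² + 27.5²) = √(10106.4749 + 756.25) = √10862.7249 = 104.224397
L = 2.5 × 104.224397 = 260.560992
V = π·2² × L = 12.566371 × 260.560992 = 3274.305996

L=260.561 V=3274.306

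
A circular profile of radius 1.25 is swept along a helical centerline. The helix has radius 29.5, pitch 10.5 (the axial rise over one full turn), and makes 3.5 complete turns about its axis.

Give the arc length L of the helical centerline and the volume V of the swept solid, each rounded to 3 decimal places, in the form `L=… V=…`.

L=649.779 V=3189.595

2πR = 2π·29.5 = 185.353967
per-turn = √(185.353967² + 10.5²) = √(34356.0929 + 110.25) = √34466.3429 = 185.651132
L = 3.5 × 185.651132 = 649.778963
V = π·1.25² × L = 4.908739 × 649.778963 = 3189.595026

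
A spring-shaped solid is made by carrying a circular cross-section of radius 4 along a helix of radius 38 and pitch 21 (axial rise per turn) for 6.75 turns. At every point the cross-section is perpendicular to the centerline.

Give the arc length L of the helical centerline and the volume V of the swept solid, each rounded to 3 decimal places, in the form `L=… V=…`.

L=1617.859 V=81322.451

2πR = 2π·38 = 238.761042
per-turn = √(238.761042² + 21²) = √(57006.8350 + 441) = √57447.8350 = 239.682780
L = 6.75 × 239.682780 = 1617.858765
V = π·4² × L = 50.265482 × 1617.858765 = 81322.451365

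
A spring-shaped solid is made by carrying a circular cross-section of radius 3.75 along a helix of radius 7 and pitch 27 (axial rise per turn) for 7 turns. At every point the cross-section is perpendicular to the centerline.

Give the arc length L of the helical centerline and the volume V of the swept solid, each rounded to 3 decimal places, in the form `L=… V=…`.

L=361.260 V=15959.971

2πR = 2π·7 = 43.982297
per-turn = √(43.982297² + 27²) = √(1934.4425 + 729) = √2663.4425 = 51.608550
L = 7 × 51.608550 = 361.259852
V = π·3.75² × L = 44.178647 × 361.259852 = 15959.971365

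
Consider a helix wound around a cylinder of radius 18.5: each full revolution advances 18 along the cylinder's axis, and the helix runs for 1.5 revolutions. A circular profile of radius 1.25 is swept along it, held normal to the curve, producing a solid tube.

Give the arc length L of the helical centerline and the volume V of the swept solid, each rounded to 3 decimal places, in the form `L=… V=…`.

2πR = 2π·18.5 = 116.238928
per-turn = √(116.238928² + 18²) = √(13511.4884 + 324) = √13835.4884 = 117.624353
L = 1.5 × 117.624353 = 176.436530
V = π·1.25² × L = 4.908739 × 176.436530 = 866.080789

L=176.437 V=866.081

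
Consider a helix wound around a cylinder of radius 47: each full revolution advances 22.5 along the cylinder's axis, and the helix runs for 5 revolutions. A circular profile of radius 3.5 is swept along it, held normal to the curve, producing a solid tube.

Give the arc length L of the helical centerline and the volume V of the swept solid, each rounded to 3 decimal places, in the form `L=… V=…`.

2πR = 2π·47 = 295.309709
per-turn = √(295.309709² + 22.5²) = √(87207.8245 + 506.25) = √87714.0745 = 296.165620
L = 5 × 296.165620 = 1480.828100
V = π·3.5² × L = 38.484510 × 1480.828100 = 56988.943838

L=1480.828 V=56988.944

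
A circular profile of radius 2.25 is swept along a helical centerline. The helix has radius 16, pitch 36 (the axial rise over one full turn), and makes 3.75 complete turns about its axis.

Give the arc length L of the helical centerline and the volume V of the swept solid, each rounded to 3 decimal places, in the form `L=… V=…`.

2πR = 2π·16 = 100.530965
per-turn = √(100.530965² + 36²) = √(10106.4749 + 1296) = √11402.4749 = 106.782372
L = 3.75 × 106.782372 = 400.433894
V = π·2.25² × L = 15.904313 × 400.433894 = 6368.625908

L=400.434 V=6368.626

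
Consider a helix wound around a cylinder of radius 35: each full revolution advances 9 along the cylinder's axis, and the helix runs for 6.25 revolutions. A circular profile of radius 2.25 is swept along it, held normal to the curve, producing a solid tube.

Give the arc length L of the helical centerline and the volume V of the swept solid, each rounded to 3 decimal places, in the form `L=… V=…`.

L=1375.597 V=21877.930

2πR = 2π·35 = 219.911486
per-turn = √(219.911486² + 9²) = √(48361.0616 + 81) = √48442.0616 = 220.095574
L = 6.25 × 220.095574 = 1375.597336
V = π·2.25² × L = 15.904313 × 1375.597336 = 21877.930325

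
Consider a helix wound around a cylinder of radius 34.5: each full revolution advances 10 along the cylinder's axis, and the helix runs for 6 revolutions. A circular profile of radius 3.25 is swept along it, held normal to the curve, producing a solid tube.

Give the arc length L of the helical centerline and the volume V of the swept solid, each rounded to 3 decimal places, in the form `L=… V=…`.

L=1302.003 V=43204.446

2πR = 2π·34.5 = 216.769893
per-turn = √(216.769893² + 10²) = √(46989.1866 + 100) = √47089.1866 = 217.000430
L = 6 × 217.000430 = 1302.002579
V = π·3.25² × L = 33.183072 × 1302.002579 = 43204.445851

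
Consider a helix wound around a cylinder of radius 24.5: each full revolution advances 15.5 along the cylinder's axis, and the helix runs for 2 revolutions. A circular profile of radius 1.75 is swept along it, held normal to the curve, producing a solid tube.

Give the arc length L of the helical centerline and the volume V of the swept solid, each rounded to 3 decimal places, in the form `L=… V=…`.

L=309.433 V=2977.093

2πR = 2π·24.5 = 153.938040
per-turn = √(153.938040² + 15.5²) = √(23696.9202 + 240.25) = √23937.1702 = 154.716419
L = 2 × 154.716419 = 309.432837
V = π·1.75² × L = 9.621128 × 309.432837 = 2977.092779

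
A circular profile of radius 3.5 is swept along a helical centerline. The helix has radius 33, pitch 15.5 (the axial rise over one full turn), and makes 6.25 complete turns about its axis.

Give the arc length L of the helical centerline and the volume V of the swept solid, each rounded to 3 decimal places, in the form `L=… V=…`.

L=1299.523 V=50011.500

2πR = 2π·33 = 207.345115
per-turn = √(207.345115² + 15.5²) = √(42991.9968 + 240.25) = √43232.2468 = 207.923656
L = 6.25 × 207.923656 = 1299.522851
V = π·3.5² × L = 38.484510 × 1299.522851 = 50011.500152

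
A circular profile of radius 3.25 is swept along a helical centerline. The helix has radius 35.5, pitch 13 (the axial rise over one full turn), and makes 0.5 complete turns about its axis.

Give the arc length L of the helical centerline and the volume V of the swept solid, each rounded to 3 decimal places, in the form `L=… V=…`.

2πR = 2π·35.5 = 223.053078
per-turn = √(223.053078² + 13²) = √(49752.6758 + 169) = √49921.6758 = 223.431591
L = 0.5 × 223.431591 = 111.715795
V = π·3.25² × L = 33.183072 × 111.715795 = 3707.073328

L=111.716 V=3707.073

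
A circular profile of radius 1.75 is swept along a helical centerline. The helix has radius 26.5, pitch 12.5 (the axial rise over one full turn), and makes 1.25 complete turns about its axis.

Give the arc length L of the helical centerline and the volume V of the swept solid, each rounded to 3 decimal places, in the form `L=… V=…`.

2πR = 2π·26.5 = 166.504411
per-turn = √(166.504411² + 12.5²) = √(27723.7188 + 156.25) = √27879.9688 = 166.972958
L = 1.25 × 166.972958 = 208.716198
V = π·1.75² × L = 9.621128 × 208.716198 = 2008.085150

L=208.716 V=2008.085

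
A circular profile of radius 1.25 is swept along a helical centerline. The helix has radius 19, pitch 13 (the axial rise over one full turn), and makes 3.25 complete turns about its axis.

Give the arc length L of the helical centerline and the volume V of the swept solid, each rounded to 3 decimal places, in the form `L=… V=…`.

2πR = 2π·19 = 119.380521
per-turn = √(119.380521² + 13²) = √(14251.7088 + 169) = √14420.7088 = 120.086255
L = 3.25 × 120.086255 = 390.280330
V = π·1.25² × L = 4.908739 × 390.280330 = 1915.784091

L=390.280 V=1915.784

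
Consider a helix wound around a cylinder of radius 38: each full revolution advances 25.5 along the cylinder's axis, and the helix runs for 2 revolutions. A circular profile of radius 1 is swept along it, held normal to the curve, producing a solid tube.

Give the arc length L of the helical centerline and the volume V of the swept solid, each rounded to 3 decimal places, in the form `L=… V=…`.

L=480.238 V=1508.712

2πR = 2π·38 = 238.761042
per-turn = √(238.761042² + 25.5²) = √(57006.8350 + 650.25) = √57657.0850 = 240.118898
L = 2 × 240.118898 = 480.237795
V = π·1² × L = 3.141593 × 480.237795 = 1508.711530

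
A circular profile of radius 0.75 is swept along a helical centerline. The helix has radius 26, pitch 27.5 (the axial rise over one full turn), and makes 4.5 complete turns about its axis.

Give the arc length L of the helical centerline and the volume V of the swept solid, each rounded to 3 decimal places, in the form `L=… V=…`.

L=745.476 V=1317.364

2πR = 2π·26 = 163.362818
per-turn = √(163.362818² + 27.5²) = √(26687.4103 + 756.25) = √27443.6603 = 165.661282
L = 4.5 × 165.661282 = 745.475768
V = π·0.75² × L = 1.767146 × 745.475768 = 1317.364423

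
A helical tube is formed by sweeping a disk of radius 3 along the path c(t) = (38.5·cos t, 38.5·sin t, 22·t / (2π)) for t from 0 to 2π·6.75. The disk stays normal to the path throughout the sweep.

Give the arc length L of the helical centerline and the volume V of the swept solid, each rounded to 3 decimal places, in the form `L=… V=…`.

2πR = 2π·38.5 = 241.902634
per-turn = √(241.902634² + 22²) = √(58516.8845 + 484) = √59000.8845 = 242.900977
L = 6.75 × 242.900977 = 1639.581593
V = π·3² × L = 28.274334 × 1639.581593 = 46358.077385

L=1639.582 V=46358.077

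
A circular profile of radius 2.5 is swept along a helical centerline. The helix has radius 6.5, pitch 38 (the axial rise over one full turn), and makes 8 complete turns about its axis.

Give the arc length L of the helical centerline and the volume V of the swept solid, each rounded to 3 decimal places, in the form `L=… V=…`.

2πR = 2π·6.5 = 40.840704
per-turn = √(40.840704² + 38²) = √(1667.9631 + 1444) = √3111.9631 = 55.784972
L = 8 × 55.784972 = 446.279779
V = π·2.5² × L = 19.634954 × 446.279779 = 8762.682971

L=446.280 V=8762.683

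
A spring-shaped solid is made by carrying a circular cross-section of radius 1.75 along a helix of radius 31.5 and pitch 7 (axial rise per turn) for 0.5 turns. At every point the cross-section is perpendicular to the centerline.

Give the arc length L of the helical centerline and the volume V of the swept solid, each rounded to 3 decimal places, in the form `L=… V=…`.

2πR = 2π·31.5 = 197.920337
per-turn = √(197.920337² + 7²) = √(39172.4599 + 49) = √39221.4599 = 198.044086
L = 0.5 × 198.044086 = 99.022043
V = π·1.75² × L = 9.621128 × 99.022043 = 952.703700

L=99.022 V=952.704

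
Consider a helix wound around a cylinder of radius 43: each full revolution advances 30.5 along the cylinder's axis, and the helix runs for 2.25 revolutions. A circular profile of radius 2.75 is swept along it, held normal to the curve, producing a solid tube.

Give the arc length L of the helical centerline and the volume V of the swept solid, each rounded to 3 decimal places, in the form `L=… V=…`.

2πR = 2π·43 = 270.176968
per-turn = √(270.176968² + 30.5²) = √(72995.5942 + 930.25) = √73925.8442 = 271.893075
L = 2.25 × 271.893075 = 611.759418
V = π·2.75² × L = 23.758294 × 611.759418 = 14534.360391

L=611.759 V=14534.360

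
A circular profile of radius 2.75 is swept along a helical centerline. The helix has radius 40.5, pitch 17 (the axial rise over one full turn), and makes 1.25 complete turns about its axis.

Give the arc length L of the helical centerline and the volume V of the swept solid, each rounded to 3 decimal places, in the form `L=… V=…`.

L=318.795 V=7574.032

2πR = 2π·40.5 = 254.469005
per-turn = √(254.469005² + 17²) = √(64754.4745 + 289) = √65043.4745 = 255.036222
L = 1.25 × 255.036222 = 318.795277
V = π·2.75² × L = 23.758294 × 318.795277 = 7574.032067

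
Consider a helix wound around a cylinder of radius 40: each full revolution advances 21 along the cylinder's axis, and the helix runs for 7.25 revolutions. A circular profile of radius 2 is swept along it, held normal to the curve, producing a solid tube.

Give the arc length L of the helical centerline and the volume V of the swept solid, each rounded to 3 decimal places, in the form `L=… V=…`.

2πR = 2π·40 = 251.327412
per-turn = √(251.327412² + 21²) = √(63165.4682 + 441) = √63606.4682 = 252.203228
L = 7.25 × 252.203228 = 1828.473402
V = π·2² × L = 12.566371 × 1828.473402 = 22977.274432

L=1828.473 V=22977.274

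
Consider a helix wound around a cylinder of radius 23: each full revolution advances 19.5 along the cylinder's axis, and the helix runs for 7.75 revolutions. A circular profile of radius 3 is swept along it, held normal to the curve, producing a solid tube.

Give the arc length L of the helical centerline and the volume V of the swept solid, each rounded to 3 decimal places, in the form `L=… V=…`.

2πR = 2π·23 = 144.513262
per-turn = √(144.513262² + 19.5²) = √(20884.0829 + 380.25) = √21264.3329 = 145.822951
L = 7.75 × 145.822951 = 1130.127867
V = π·3² × L = 28.274334 × 1130.127867 = 31953.612639

L=1130.128 V=31953.613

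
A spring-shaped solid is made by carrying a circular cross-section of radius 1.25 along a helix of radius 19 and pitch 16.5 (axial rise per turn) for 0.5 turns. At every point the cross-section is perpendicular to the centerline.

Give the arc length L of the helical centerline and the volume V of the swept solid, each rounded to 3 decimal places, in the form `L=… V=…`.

2πR = 2π·19 = 119.380521
per-turn = √(119.380521² + 16.5²) = √(14251.7088 + 272.25) = √14523.9588 = 120.515388
L = 0.5 × 120.515388 = 60.257694
V = π·1.25² × L = 4.908739 × 60.257694 = 295.789264

L=60.258 V=295.789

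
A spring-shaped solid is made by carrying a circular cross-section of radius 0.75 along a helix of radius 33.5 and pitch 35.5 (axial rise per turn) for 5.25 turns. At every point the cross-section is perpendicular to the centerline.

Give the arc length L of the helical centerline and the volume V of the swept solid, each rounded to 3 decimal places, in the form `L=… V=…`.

2πR = 2π·33.5 = 210.486708
per-turn = √(210.486708² + 35.5²) = √(44304.6542 + 1260.25) = √45564.9042 = 213.459374
L = 5.25 × 213.459374 = 1120.661711
V = π·0.75² × L = 1.767146 × 1120.661711 = 1980.372712

L=1120.662 V=1980.373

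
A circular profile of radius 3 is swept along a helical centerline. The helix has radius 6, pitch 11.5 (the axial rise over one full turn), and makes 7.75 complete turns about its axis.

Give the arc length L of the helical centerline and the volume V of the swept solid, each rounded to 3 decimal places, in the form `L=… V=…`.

L=305.459 V=8636.662

2πR = 2π·6 = 37.699112
per-turn = √(37.699112² + 11.5²) = √(1421.2230 + 132.25) = √1553.4730 = 39.414122
L = 7.75 × 39.414122 = 305.459448
V = π·3² × L = 28.274334 × 305.459448 = 8636.662407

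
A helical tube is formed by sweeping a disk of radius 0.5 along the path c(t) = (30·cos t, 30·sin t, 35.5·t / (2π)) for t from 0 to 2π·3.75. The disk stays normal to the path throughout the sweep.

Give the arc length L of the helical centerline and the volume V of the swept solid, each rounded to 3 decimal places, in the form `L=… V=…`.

L=719.285 V=564.925

2πR = 2π·30 = 188.495559
per-turn = √(188.495559² + 35.5²) = √(35530.5758 + 1260.25) = √36790.8258 = 191.809348
L = 3.75 × 191.809348 = 719.285054
V = π·0.5² × L = 0.785398 × 719.285054 = 564.925160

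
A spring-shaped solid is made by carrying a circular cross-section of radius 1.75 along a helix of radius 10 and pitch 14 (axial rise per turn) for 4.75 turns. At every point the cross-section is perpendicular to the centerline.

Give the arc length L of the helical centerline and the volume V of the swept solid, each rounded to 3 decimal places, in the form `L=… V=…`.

2πR = 2π·10 = 62.831853
per-turn = √(62.831853² + 14²) = √(3947.8418 + 196) = √4143.8418 = 64.372679
L = 4.75 × 64.372679 = 305.770224
V = π·1.75² × L = 9.621128 × 305.770224 = 2941.854309

L=305.770 V=2941.854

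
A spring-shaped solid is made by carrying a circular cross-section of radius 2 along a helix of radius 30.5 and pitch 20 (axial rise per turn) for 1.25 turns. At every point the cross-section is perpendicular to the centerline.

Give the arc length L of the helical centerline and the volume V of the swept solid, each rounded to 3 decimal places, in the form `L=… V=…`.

L=240.847 V=3026.578

2πR = 2π·30.5 = 191.637152
per-turn = √(191.637152² + 20²) = √(36724.7980 + 400) = √37124.7980 = 192.677964
L = 1.25 × 192.677964 = 240.847456
V = π·2² × L = 12.566371 × 240.847456 = 3026.578388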